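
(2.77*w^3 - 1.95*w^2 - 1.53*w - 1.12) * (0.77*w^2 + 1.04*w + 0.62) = 2.1329*w^5 + 1.3793*w^4 - 1.4887*w^3 - 3.6626*w^2 - 2.1134*w - 0.6944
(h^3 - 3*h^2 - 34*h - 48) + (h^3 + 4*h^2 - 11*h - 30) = 2*h^3 + h^2 - 45*h - 78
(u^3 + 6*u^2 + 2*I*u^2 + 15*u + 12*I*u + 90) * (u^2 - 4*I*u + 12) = u^5 + 6*u^4 - 2*I*u^4 + 35*u^3 - 12*I*u^3 + 210*u^2 - 36*I*u^2 + 180*u - 216*I*u + 1080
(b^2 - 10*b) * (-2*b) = -2*b^3 + 20*b^2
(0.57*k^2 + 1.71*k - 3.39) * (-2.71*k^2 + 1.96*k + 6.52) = -1.5447*k^4 - 3.5169*k^3 + 16.2549*k^2 + 4.5048*k - 22.1028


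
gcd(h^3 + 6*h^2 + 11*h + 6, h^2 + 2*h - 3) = h + 3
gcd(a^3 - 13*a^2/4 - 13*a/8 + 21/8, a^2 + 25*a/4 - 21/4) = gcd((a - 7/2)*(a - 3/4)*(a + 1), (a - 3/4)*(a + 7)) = a - 3/4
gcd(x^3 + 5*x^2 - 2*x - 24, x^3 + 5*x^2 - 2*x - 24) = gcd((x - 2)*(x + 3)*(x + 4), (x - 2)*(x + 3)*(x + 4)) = x^3 + 5*x^2 - 2*x - 24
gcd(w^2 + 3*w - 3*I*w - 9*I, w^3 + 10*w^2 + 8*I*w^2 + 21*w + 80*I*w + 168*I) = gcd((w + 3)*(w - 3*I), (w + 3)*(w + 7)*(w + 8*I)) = w + 3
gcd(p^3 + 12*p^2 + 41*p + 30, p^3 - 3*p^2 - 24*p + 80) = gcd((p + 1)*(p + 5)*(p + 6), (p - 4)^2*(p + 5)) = p + 5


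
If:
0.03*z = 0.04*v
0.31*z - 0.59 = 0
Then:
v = 1.43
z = 1.90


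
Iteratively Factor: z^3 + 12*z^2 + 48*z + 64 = (z + 4)*(z^2 + 8*z + 16) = (z + 4)^2*(z + 4)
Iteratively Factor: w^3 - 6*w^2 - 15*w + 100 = (w - 5)*(w^2 - w - 20) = (w - 5)^2*(w + 4)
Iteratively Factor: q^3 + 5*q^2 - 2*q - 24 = (q - 2)*(q^2 + 7*q + 12) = (q - 2)*(q + 4)*(q + 3)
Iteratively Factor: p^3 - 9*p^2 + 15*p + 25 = (p - 5)*(p^2 - 4*p - 5) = (p - 5)*(p + 1)*(p - 5)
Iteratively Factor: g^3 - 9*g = (g + 3)*(g^2 - 3*g) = (g - 3)*(g + 3)*(g)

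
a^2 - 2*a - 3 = (a - 3)*(a + 1)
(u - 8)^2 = u^2 - 16*u + 64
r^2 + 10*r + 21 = (r + 3)*(r + 7)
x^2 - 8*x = x*(x - 8)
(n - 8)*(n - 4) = n^2 - 12*n + 32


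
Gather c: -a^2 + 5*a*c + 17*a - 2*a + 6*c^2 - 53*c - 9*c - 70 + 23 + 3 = -a^2 + 15*a + 6*c^2 + c*(5*a - 62) - 44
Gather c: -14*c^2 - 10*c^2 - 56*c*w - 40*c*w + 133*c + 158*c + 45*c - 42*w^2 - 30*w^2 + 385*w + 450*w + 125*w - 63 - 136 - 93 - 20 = -24*c^2 + c*(336 - 96*w) - 72*w^2 + 960*w - 312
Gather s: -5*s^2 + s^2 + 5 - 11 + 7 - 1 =-4*s^2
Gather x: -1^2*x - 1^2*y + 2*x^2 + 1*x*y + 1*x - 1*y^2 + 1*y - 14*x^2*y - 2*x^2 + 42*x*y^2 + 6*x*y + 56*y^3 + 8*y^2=-14*x^2*y + x*(42*y^2 + 7*y) + 56*y^3 + 7*y^2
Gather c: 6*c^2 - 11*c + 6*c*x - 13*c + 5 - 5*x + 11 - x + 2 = 6*c^2 + c*(6*x - 24) - 6*x + 18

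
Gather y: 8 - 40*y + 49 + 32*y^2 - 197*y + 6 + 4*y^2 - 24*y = 36*y^2 - 261*y + 63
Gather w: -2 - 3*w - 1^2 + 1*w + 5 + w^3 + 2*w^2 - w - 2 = w^3 + 2*w^2 - 3*w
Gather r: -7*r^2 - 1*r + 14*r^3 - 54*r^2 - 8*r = 14*r^3 - 61*r^2 - 9*r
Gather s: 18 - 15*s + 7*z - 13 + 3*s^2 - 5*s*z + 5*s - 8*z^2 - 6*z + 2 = 3*s^2 + s*(-5*z - 10) - 8*z^2 + z + 7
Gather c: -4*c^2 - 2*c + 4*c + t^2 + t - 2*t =-4*c^2 + 2*c + t^2 - t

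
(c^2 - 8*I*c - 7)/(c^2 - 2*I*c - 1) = (c - 7*I)/(c - I)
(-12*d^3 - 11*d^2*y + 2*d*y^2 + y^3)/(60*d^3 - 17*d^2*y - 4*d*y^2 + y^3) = (d + y)/(-5*d + y)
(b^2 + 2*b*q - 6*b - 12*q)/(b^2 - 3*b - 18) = (b + 2*q)/(b + 3)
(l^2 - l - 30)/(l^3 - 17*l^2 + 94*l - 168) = (l + 5)/(l^2 - 11*l + 28)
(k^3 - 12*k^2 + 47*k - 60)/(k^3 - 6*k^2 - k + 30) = (k - 4)/(k + 2)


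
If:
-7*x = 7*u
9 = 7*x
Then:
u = -9/7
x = 9/7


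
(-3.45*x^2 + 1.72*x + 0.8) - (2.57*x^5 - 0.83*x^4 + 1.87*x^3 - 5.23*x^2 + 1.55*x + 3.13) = -2.57*x^5 + 0.83*x^4 - 1.87*x^3 + 1.78*x^2 + 0.17*x - 2.33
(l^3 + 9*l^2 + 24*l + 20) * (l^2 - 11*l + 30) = l^5 - 2*l^4 - 45*l^3 + 26*l^2 + 500*l + 600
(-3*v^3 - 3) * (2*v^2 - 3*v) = -6*v^5 + 9*v^4 - 6*v^2 + 9*v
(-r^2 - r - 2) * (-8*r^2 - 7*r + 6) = 8*r^4 + 15*r^3 + 17*r^2 + 8*r - 12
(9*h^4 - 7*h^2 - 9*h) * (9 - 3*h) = -27*h^5 + 81*h^4 + 21*h^3 - 36*h^2 - 81*h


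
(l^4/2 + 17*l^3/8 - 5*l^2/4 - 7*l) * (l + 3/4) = l^5/2 + 5*l^4/2 + 11*l^3/32 - 127*l^2/16 - 21*l/4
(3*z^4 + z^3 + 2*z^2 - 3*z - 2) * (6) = 18*z^4 + 6*z^3 + 12*z^2 - 18*z - 12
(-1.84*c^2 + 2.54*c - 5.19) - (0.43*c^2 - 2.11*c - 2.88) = -2.27*c^2 + 4.65*c - 2.31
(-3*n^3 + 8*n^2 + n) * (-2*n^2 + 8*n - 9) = 6*n^5 - 40*n^4 + 89*n^3 - 64*n^2 - 9*n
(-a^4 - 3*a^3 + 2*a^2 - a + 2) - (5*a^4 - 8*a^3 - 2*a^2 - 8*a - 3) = -6*a^4 + 5*a^3 + 4*a^2 + 7*a + 5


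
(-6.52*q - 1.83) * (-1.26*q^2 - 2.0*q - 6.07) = 8.2152*q^3 + 15.3458*q^2 + 43.2364*q + 11.1081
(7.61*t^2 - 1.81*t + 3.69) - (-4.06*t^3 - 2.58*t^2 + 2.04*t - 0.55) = 4.06*t^3 + 10.19*t^2 - 3.85*t + 4.24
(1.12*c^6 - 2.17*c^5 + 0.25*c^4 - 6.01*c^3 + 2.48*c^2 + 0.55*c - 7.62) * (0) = 0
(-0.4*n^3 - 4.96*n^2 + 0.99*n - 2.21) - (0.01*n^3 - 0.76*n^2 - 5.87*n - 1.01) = -0.41*n^3 - 4.2*n^2 + 6.86*n - 1.2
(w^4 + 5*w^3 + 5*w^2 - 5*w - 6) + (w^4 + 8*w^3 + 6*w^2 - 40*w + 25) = 2*w^4 + 13*w^3 + 11*w^2 - 45*w + 19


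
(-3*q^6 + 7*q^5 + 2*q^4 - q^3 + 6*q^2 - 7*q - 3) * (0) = 0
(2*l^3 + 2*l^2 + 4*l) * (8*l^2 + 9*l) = 16*l^5 + 34*l^4 + 50*l^3 + 36*l^2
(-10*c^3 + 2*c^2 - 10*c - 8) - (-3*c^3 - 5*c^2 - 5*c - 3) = -7*c^3 + 7*c^2 - 5*c - 5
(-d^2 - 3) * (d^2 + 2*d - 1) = -d^4 - 2*d^3 - 2*d^2 - 6*d + 3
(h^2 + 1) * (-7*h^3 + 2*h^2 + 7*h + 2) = -7*h^5 + 2*h^4 + 4*h^2 + 7*h + 2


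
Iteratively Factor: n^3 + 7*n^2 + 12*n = (n + 4)*(n^2 + 3*n) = n*(n + 4)*(n + 3)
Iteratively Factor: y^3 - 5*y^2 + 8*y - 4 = (y - 1)*(y^2 - 4*y + 4) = (y - 2)*(y - 1)*(y - 2)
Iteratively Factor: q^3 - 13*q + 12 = (q - 1)*(q^2 + q - 12) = (q - 1)*(q + 4)*(q - 3)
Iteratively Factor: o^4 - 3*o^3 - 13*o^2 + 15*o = (o + 3)*(o^3 - 6*o^2 + 5*o) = (o - 1)*(o + 3)*(o^2 - 5*o) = o*(o - 1)*(o + 3)*(o - 5)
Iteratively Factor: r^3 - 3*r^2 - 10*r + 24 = (r - 2)*(r^2 - r - 12) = (r - 4)*(r - 2)*(r + 3)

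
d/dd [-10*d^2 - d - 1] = -20*d - 1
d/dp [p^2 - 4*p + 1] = 2*p - 4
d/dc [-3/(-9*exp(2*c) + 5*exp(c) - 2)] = (15 - 54*exp(c))*exp(c)/(9*exp(2*c) - 5*exp(c) + 2)^2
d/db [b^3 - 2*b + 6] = 3*b^2 - 2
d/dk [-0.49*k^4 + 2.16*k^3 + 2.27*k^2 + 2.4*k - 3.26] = -1.96*k^3 + 6.48*k^2 + 4.54*k + 2.4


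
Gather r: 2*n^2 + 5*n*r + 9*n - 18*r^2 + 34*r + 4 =2*n^2 + 9*n - 18*r^2 + r*(5*n + 34) + 4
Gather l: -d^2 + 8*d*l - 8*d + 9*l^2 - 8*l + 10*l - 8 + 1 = -d^2 - 8*d + 9*l^2 + l*(8*d + 2) - 7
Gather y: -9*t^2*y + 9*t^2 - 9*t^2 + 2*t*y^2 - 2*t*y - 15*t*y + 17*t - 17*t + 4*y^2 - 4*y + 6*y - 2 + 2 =y^2*(2*t + 4) + y*(-9*t^2 - 17*t + 2)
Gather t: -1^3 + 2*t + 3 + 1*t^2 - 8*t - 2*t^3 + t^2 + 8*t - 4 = -2*t^3 + 2*t^2 + 2*t - 2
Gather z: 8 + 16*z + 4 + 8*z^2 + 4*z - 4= 8*z^2 + 20*z + 8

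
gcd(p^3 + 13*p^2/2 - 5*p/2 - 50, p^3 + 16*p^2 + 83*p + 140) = p^2 + 9*p + 20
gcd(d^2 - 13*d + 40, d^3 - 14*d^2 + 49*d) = 1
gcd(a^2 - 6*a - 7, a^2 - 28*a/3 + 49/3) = a - 7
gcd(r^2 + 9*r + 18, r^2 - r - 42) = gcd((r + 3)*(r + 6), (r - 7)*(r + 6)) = r + 6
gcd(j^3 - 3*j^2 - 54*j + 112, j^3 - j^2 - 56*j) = j^2 - j - 56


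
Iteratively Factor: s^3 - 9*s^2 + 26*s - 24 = (s - 3)*(s^2 - 6*s + 8) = (s - 3)*(s - 2)*(s - 4)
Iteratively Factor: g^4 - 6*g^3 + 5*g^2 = (g)*(g^3 - 6*g^2 + 5*g) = g^2*(g^2 - 6*g + 5) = g^2*(g - 5)*(g - 1)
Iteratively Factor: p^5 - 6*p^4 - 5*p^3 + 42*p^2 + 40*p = (p)*(p^4 - 6*p^3 - 5*p^2 + 42*p + 40) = p*(p - 4)*(p^3 - 2*p^2 - 13*p - 10) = p*(p - 4)*(p + 2)*(p^2 - 4*p - 5) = p*(p - 4)*(p + 1)*(p + 2)*(p - 5)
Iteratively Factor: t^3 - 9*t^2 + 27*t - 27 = (t - 3)*(t^2 - 6*t + 9) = (t - 3)^2*(t - 3)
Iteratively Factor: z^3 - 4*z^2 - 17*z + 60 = (z - 3)*(z^2 - z - 20) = (z - 3)*(z + 4)*(z - 5)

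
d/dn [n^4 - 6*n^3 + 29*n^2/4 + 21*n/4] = 4*n^3 - 18*n^2 + 29*n/2 + 21/4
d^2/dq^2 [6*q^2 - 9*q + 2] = 12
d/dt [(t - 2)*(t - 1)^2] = (t - 1)*(3*t - 5)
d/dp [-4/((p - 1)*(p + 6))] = 4*(2*p + 5)/((p - 1)^2*(p + 6)^2)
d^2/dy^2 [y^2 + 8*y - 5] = 2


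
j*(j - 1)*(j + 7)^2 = j^4 + 13*j^3 + 35*j^2 - 49*j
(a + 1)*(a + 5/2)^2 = a^3 + 6*a^2 + 45*a/4 + 25/4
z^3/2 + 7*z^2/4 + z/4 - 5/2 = (z/2 + 1)*(z - 1)*(z + 5/2)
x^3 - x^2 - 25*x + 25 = (x - 5)*(x - 1)*(x + 5)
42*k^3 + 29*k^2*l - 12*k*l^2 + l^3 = (-7*k + l)*(-6*k + l)*(k + l)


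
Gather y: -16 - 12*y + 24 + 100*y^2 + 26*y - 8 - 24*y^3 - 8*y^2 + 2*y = -24*y^3 + 92*y^2 + 16*y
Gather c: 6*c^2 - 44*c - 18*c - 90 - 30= 6*c^2 - 62*c - 120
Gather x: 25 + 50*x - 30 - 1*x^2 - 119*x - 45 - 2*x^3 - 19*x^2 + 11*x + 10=-2*x^3 - 20*x^2 - 58*x - 40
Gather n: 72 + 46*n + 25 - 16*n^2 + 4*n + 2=-16*n^2 + 50*n + 99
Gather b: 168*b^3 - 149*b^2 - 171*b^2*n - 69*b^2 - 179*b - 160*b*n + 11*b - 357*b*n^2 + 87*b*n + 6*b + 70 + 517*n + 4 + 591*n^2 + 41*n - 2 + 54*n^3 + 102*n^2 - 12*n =168*b^3 + b^2*(-171*n - 218) + b*(-357*n^2 - 73*n - 162) + 54*n^3 + 693*n^2 + 546*n + 72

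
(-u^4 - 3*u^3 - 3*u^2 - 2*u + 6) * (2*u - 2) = -2*u^5 - 4*u^4 + 2*u^2 + 16*u - 12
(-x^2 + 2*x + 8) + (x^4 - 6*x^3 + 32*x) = x^4 - 6*x^3 - x^2 + 34*x + 8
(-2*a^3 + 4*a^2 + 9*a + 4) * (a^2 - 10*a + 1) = -2*a^5 + 24*a^4 - 33*a^3 - 82*a^2 - 31*a + 4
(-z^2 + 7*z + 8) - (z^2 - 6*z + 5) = -2*z^2 + 13*z + 3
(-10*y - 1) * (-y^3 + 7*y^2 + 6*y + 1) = 10*y^4 - 69*y^3 - 67*y^2 - 16*y - 1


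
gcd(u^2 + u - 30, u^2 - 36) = u + 6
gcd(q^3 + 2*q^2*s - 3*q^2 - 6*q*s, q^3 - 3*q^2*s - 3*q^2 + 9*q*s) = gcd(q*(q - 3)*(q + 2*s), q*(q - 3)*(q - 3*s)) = q^2 - 3*q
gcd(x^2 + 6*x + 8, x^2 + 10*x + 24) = x + 4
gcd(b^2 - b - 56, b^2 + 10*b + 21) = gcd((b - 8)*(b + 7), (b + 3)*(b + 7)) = b + 7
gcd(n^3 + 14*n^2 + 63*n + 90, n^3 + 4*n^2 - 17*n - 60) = n^2 + 8*n + 15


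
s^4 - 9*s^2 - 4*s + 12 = (s - 3)*(s - 1)*(s + 2)^2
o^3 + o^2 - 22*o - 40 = (o - 5)*(o + 2)*(o + 4)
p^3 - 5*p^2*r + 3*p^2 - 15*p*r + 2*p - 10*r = (p + 1)*(p + 2)*(p - 5*r)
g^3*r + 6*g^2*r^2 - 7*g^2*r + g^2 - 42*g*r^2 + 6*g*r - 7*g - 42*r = (g - 7)*(g + 6*r)*(g*r + 1)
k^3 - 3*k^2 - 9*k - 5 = (k - 5)*(k + 1)^2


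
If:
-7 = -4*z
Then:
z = 7/4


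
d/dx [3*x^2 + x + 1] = 6*x + 1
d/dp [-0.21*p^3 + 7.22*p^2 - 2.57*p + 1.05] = -0.63*p^2 + 14.44*p - 2.57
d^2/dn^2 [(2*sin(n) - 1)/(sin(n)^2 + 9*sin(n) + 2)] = (-2*sin(n)^5 + 22*sin(n)^4 + 55*sin(n)^3 + 103*sin(n)^2 - 104*sin(n) - 230)/(sin(n)^2 + 9*sin(n) + 2)^3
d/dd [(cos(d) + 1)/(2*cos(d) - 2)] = sin(d)/(cos(d) - 1)^2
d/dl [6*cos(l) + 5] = -6*sin(l)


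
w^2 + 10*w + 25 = (w + 5)^2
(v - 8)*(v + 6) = v^2 - 2*v - 48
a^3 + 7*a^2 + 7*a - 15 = (a - 1)*(a + 3)*(a + 5)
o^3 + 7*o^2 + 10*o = o*(o + 2)*(o + 5)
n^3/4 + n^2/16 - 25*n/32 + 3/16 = (n/4 + 1/2)*(n - 3/2)*(n - 1/4)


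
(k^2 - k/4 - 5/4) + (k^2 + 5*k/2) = 2*k^2 + 9*k/4 - 5/4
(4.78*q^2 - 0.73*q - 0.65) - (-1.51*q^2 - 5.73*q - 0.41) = 6.29*q^2 + 5.0*q - 0.24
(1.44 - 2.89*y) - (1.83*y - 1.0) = 2.44 - 4.72*y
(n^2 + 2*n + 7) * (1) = n^2 + 2*n + 7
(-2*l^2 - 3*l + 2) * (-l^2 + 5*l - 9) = 2*l^4 - 7*l^3 + l^2 + 37*l - 18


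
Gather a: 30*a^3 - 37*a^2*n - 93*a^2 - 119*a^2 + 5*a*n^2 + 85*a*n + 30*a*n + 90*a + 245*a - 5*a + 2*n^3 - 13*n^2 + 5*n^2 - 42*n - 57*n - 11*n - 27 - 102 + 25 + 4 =30*a^3 + a^2*(-37*n - 212) + a*(5*n^2 + 115*n + 330) + 2*n^3 - 8*n^2 - 110*n - 100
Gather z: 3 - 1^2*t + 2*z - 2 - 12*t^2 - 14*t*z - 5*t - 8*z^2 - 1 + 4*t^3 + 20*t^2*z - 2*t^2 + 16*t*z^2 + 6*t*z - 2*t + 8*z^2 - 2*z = 4*t^3 - 14*t^2 + 16*t*z^2 - 8*t + z*(20*t^2 - 8*t)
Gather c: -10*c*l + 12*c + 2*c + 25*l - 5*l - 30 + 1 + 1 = c*(14 - 10*l) + 20*l - 28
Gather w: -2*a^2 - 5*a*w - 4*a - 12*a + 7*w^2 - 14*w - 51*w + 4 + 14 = -2*a^2 - 16*a + 7*w^2 + w*(-5*a - 65) + 18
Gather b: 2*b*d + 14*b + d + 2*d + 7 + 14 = b*(2*d + 14) + 3*d + 21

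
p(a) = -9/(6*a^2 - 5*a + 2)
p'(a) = -9*(5 - 12*a)/(6*a^2 - 5*a + 2)^2 = 9*(12*a - 5)/(6*a^2 - 5*a + 2)^2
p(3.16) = -0.20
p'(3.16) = 0.14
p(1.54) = -1.06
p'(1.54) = 1.67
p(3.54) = -0.15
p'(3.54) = 0.10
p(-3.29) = -0.11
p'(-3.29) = -0.06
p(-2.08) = -0.23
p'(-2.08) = -0.18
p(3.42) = -0.16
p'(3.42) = 0.11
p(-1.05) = -0.65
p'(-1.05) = -0.82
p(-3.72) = -0.09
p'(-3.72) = -0.04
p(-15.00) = -0.00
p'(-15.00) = 0.00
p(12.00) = -0.01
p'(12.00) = 0.00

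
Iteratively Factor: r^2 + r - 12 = (r + 4)*(r - 3)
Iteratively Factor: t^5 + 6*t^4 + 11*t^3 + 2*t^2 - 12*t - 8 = (t + 2)*(t^4 + 4*t^3 + 3*t^2 - 4*t - 4) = (t + 2)^2*(t^3 + 2*t^2 - t - 2) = (t + 2)^3*(t^2 - 1) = (t + 1)*(t + 2)^3*(t - 1)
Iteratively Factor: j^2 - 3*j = (j)*(j - 3)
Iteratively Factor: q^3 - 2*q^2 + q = (q)*(q^2 - 2*q + 1) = q*(q - 1)*(q - 1)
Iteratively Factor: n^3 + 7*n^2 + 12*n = (n)*(n^2 + 7*n + 12) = n*(n + 4)*(n + 3)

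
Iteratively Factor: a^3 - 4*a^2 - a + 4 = (a - 4)*(a^2 - 1) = (a - 4)*(a - 1)*(a + 1)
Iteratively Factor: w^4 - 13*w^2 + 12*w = (w)*(w^3 - 13*w + 12) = w*(w - 1)*(w^2 + w - 12) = w*(w - 3)*(w - 1)*(w + 4)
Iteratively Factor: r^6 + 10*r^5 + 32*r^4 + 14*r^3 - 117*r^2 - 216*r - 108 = (r + 2)*(r^5 + 8*r^4 + 16*r^3 - 18*r^2 - 81*r - 54) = (r + 2)*(r + 3)*(r^4 + 5*r^3 + r^2 - 21*r - 18) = (r + 1)*(r + 2)*(r + 3)*(r^3 + 4*r^2 - 3*r - 18) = (r + 1)*(r + 2)*(r + 3)^2*(r^2 + r - 6) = (r + 1)*(r + 2)*(r + 3)^3*(r - 2)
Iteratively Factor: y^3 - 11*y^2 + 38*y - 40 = (y - 2)*(y^2 - 9*y + 20) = (y - 5)*(y - 2)*(y - 4)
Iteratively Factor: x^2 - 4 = (x - 2)*(x + 2)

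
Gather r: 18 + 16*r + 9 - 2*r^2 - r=-2*r^2 + 15*r + 27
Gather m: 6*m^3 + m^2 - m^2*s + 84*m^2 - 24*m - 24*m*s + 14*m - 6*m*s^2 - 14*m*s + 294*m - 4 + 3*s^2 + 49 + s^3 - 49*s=6*m^3 + m^2*(85 - s) + m*(-6*s^2 - 38*s + 284) + s^3 + 3*s^2 - 49*s + 45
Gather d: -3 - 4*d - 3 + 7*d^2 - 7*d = 7*d^2 - 11*d - 6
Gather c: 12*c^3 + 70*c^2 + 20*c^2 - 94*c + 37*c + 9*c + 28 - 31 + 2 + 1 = 12*c^3 + 90*c^2 - 48*c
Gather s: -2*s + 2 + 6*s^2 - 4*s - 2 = 6*s^2 - 6*s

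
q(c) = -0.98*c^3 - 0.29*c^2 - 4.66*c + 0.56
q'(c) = -2.94*c^2 - 0.58*c - 4.66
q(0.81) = -3.93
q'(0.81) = -7.06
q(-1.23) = 7.68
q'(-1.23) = -8.39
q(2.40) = -25.84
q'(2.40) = -22.99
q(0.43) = -1.58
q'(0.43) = -5.45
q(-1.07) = 6.41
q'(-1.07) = -7.41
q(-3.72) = 64.33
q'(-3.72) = -43.19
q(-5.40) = 171.58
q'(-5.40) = -87.26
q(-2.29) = 21.48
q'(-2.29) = -18.75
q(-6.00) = 229.76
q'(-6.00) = -107.02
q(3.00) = -42.49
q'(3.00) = -32.86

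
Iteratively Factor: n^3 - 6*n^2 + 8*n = (n)*(n^2 - 6*n + 8) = n*(n - 4)*(n - 2)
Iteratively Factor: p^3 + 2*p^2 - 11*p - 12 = (p - 3)*(p^2 + 5*p + 4) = (p - 3)*(p + 4)*(p + 1)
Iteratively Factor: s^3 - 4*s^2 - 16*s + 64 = (s - 4)*(s^2 - 16) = (s - 4)*(s + 4)*(s - 4)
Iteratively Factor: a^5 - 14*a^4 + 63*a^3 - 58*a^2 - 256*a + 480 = (a + 2)*(a^4 - 16*a^3 + 95*a^2 - 248*a + 240) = (a - 5)*(a + 2)*(a^3 - 11*a^2 + 40*a - 48) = (a - 5)*(a - 3)*(a + 2)*(a^2 - 8*a + 16) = (a - 5)*(a - 4)*(a - 3)*(a + 2)*(a - 4)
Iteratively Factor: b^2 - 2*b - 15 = (b + 3)*(b - 5)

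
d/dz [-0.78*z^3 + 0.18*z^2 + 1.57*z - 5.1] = -2.34*z^2 + 0.36*z + 1.57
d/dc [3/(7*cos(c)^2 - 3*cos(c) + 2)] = 3*(14*cos(c) - 3)*sin(c)/(7*cos(c)^2 - 3*cos(c) + 2)^2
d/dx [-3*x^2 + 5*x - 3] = 5 - 6*x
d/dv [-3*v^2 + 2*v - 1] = 2 - 6*v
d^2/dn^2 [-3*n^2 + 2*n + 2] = -6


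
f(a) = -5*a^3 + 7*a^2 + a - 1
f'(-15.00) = -3584.00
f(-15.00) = 18434.00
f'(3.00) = -92.00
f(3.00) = -70.00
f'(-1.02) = -28.89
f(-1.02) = 10.57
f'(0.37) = 4.13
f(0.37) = 0.08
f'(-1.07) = -31.15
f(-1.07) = 12.07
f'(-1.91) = -80.46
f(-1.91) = 57.47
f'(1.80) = -22.40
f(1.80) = -5.68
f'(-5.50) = -529.75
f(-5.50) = 1037.12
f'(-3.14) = -190.85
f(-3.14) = 219.67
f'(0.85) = 2.06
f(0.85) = 1.84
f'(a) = -15*a^2 + 14*a + 1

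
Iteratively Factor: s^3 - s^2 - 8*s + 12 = (s - 2)*(s^2 + s - 6) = (s - 2)^2*(s + 3)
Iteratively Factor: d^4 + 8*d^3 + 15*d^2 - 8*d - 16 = (d - 1)*(d^3 + 9*d^2 + 24*d + 16) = (d - 1)*(d + 4)*(d^2 + 5*d + 4) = (d - 1)*(d + 1)*(d + 4)*(d + 4)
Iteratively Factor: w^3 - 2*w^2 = (w)*(w^2 - 2*w) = w*(w - 2)*(w)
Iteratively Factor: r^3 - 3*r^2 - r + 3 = (r - 3)*(r^2 - 1) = (r - 3)*(r - 1)*(r + 1)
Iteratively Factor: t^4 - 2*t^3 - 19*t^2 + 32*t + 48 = (t + 1)*(t^3 - 3*t^2 - 16*t + 48) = (t - 3)*(t + 1)*(t^2 - 16) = (t - 3)*(t + 1)*(t + 4)*(t - 4)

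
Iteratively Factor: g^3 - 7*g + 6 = (g + 3)*(g^2 - 3*g + 2) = (g - 1)*(g + 3)*(g - 2)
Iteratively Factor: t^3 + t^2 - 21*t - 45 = (t + 3)*(t^2 - 2*t - 15) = (t - 5)*(t + 3)*(t + 3)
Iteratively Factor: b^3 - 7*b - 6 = (b - 3)*(b^2 + 3*b + 2) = (b - 3)*(b + 1)*(b + 2)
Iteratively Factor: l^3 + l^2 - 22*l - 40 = (l + 4)*(l^2 - 3*l - 10) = (l + 2)*(l + 4)*(l - 5)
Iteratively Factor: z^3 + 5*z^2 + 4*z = (z + 4)*(z^2 + z) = z*(z + 4)*(z + 1)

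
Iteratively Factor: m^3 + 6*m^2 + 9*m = (m)*(m^2 + 6*m + 9) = m*(m + 3)*(m + 3)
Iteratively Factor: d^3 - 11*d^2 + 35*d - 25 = (d - 1)*(d^2 - 10*d + 25) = (d - 5)*(d - 1)*(d - 5)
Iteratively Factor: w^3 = (w)*(w^2) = w^2*(w)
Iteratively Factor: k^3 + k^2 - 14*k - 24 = (k + 2)*(k^2 - k - 12) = (k - 4)*(k + 2)*(k + 3)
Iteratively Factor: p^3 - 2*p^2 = (p - 2)*(p^2) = p*(p - 2)*(p)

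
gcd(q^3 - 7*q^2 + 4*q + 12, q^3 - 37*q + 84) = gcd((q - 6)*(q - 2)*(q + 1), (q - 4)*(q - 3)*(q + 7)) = 1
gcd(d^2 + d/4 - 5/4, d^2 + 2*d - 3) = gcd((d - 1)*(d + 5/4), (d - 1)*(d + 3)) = d - 1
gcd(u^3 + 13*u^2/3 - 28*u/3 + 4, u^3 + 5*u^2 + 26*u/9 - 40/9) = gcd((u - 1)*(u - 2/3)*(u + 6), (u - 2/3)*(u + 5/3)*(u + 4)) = u - 2/3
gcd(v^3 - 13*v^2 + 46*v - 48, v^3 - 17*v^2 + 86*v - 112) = v^2 - 10*v + 16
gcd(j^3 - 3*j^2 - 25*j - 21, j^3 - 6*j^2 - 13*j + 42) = j^2 - 4*j - 21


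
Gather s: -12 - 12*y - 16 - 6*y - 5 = -18*y - 33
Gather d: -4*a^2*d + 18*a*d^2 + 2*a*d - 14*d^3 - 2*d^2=-14*d^3 + d^2*(18*a - 2) + d*(-4*a^2 + 2*a)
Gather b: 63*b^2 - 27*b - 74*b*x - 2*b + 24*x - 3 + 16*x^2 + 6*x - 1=63*b^2 + b*(-74*x - 29) + 16*x^2 + 30*x - 4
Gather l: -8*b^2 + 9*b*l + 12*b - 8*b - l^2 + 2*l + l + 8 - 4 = -8*b^2 + 4*b - l^2 + l*(9*b + 3) + 4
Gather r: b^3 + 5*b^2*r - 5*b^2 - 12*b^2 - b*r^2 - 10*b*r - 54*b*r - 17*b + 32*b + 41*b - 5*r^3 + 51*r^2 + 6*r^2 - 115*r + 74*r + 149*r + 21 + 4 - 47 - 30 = b^3 - 17*b^2 + 56*b - 5*r^3 + r^2*(57 - b) + r*(5*b^2 - 64*b + 108) - 52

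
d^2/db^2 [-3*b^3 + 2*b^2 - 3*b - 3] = 4 - 18*b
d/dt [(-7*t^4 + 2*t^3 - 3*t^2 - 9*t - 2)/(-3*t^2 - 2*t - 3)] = (42*t^5 + 36*t^4 + 76*t^3 - 39*t^2 + 6*t + 23)/(9*t^4 + 12*t^3 + 22*t^2 + 12*t + 9)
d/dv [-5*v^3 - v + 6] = -15*v^2 - 1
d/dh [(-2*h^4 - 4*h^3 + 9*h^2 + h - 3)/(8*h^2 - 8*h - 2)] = (-16*h^5 + 8*h^4 + 40*h^3 - 28*h^2 + 6*h - 13)/(2*(16*h^4 - 32*h^3 + 8*h^2 + 8*h + 1))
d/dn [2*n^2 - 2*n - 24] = 4*n - 2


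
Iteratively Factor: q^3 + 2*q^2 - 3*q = (q - 1)*(q^2 + 3*q) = (q - 1)*(q + 3)*(q)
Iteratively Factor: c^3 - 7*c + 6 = (c - 1)*(c^2 + c - 6) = (c - 1)*(c + 3)*(c - 2)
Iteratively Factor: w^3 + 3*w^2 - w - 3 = (w - 1)*(w^2 + 4*w + 3) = (w - 1)*(w + 3)*(w + 1)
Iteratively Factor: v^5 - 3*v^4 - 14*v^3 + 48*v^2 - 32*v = (v + 4)*(v^4 - 7*v^3 + 14*v^2 - 8*v) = (v - 1)*(v + 4)*(v^3 - 6*v^2 + 8*v) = v*(v - 1)*(v + 4)*(v^2 - 6*v + 8) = v*(v - 4)*(v - 1)*(v + 4)*(v - 2)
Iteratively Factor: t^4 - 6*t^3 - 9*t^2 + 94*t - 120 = (t - 3)*(t^3 - 3*t^2 - 18*t + 40) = (t - 3)*(t - 2)*(t^2 - t - 20) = (t - 3)*(t - 2)*(t + 4)*(t - 5)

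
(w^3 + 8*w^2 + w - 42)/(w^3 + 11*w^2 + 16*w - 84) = (w + 3)/(w + 6)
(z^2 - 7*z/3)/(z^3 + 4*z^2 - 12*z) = (z - 7/3)/(z^2 + 4*z - 12)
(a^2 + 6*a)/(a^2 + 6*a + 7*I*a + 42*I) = a/(a + 7*I)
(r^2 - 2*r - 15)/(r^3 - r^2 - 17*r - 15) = 1/(r + 1)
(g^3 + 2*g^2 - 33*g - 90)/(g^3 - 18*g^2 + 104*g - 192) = (g^2 + 8*g + 15)/(g^2 - 12*g + 32)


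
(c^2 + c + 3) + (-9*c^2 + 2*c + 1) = -8*c^2 + 3*c + 4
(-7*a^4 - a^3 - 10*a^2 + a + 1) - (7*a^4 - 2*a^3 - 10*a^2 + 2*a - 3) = -14*a^4 + a^3 - a + 4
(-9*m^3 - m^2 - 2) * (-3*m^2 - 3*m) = 27*m^5 + 30*m^4 + 3*m^3 + 6*m^2 + 6*m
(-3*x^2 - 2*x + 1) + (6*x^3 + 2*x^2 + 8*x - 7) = 6*x^3 - x^2 + 6*x - 6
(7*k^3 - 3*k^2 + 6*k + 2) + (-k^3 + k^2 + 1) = 6*k^3 - 2*k^2 + 6*k + 3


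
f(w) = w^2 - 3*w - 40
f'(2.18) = 1.36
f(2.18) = -41.79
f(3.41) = -38.60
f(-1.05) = -35.75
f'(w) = 2*w - 3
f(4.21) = -34.91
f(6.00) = -22.00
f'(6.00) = 9.00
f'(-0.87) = -4.74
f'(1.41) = -0.18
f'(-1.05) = -5.10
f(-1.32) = -34.30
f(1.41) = -42.24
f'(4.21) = 5.42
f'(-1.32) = -5.64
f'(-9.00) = -21.00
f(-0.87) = -36.63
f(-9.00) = 68.00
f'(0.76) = -1.48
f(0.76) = -41.70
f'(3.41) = 3.82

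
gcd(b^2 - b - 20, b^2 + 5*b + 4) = b + 4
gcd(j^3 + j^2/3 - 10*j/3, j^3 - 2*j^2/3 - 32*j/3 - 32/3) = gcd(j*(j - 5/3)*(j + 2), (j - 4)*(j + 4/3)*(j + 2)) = j + 2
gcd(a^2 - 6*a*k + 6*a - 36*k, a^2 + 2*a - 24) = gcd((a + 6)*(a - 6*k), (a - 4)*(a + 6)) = a + 6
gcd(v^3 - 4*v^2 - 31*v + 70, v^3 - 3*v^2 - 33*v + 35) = v^2 - 2*v - 35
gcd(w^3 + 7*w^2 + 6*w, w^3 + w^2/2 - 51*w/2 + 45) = w + 6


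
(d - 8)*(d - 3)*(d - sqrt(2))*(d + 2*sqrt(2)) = d^4 - 11*d^3 + sqrt(2)*d^3 - 11*sqrt(2)*d^2 + 20*d^2 + 24*sqrt(2)*d + 44*d - 96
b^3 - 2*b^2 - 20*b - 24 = (b - 6)*(b + 2)^2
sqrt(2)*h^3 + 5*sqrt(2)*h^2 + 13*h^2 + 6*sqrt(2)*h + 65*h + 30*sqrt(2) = (h + 5)*(h + 6*sqrt(2))*(sqrt(2)*h + 1)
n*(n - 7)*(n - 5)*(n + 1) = n^4 - 11*n^3 + 23*n^2 + 35*n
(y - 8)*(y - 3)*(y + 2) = y^3 - 9*y^2 + 2*y + 48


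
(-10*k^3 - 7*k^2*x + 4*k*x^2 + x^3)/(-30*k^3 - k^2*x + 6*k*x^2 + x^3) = (k + x)/(3*k + x)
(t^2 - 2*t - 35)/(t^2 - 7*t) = (t + 5)/t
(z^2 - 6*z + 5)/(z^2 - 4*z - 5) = (z - 1)/(z + 1)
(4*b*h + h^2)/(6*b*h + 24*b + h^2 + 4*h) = h*(4*b + h)/(6*b*h + 24*b + h^2 + 4*h)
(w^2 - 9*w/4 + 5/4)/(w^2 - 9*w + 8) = (w - 5/4)/(w - 8)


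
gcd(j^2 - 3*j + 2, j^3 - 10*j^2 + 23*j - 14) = j^2 - 3*j + 2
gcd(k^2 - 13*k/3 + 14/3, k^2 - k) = 1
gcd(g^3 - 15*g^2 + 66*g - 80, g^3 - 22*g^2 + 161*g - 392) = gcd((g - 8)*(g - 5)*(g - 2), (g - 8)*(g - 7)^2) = g - 8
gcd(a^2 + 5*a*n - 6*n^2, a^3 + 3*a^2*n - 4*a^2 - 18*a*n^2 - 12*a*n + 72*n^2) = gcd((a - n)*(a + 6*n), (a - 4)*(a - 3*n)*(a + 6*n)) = a + 6*n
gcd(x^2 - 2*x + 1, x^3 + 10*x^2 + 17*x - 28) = x - 1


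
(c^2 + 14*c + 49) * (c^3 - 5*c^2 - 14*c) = c^5 + 9*c^4 - 35*c^3 - 441*c^2 - 686*c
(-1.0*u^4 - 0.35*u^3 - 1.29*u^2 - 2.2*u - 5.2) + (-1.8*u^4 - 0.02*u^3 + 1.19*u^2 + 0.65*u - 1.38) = -2.8*u^4 - 0.37*u^3 - 0.1*u^2 - 1.55*u - 6.58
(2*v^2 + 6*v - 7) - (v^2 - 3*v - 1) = v^2 + 9*v - 6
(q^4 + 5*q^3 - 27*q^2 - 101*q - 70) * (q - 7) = q^5 - 2*q^4 - 62*q^3 + 88*q^2 + 637*q + 490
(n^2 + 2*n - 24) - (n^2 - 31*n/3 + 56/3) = 37*n/3 - 128/3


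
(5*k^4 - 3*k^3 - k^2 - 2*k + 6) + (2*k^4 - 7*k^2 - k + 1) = 7*k^4 - 3*k^3 - 8*k^2 - 3*k + 7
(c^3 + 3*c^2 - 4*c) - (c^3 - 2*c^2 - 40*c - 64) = 5*c^2 + 36*c + 64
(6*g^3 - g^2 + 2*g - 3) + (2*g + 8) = 6*g^3 - g^2 + 4*g + 5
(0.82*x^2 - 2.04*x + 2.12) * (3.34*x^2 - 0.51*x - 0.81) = 2.7388*x^4 - 7.2318*x^3 + 7.457*x^2 + 0.5712*x - 1.7172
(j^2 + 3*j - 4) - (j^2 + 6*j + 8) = -3*j - 12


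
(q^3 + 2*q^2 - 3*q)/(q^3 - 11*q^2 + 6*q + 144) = q*(q - 1)/(q^2 - 14*q + 48)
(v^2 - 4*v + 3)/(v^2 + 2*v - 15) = (v - 1)/(v + 5)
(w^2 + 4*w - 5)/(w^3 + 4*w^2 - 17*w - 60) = (w - 1)/(w^2 - w - 12)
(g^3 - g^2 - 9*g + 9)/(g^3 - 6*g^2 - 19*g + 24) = (g - 3)/(g - 8)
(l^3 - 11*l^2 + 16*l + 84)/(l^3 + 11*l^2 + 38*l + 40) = (l^2 - 13*l + 42)/(l^2 + 9*l + 20)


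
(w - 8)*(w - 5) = w^2 - 13*w + 40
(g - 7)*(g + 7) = g^2 - 49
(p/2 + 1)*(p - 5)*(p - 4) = p^3/2 - 7*p^2/2 + p + 20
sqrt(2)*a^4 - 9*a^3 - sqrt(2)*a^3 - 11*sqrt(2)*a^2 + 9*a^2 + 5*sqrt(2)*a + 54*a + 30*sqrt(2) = (a - 3)*(a + 2)*(a - 5*sqrt(2))*(sqrt(2)*a + 1)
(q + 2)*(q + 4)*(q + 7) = q^3 + 13*q^2 + 50*q + 56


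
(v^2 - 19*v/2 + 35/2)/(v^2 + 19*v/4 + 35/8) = 4*(2*v^2 - 19*v + 35)/(8*v^2 + 38*v + 35)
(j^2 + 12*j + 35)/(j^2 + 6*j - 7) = (j + 5)/(j - 1)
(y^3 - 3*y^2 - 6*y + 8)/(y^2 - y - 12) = (y^2 + y - 2)/(y + 3)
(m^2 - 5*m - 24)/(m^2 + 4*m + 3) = (m - 8)/(m + 1)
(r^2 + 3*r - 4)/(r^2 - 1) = (r + 4)/(r + 1)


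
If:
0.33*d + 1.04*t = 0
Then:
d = -3.15151515151515*t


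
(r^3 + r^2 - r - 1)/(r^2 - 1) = r + 1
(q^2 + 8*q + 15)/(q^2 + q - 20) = (q + 3)/(q - 4)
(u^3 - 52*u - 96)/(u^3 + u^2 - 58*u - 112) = (u + 6)/(u + 7)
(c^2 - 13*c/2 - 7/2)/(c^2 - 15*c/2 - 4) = (c - 7)/(c - 8)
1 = 1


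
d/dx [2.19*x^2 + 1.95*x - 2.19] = 4.38*x + 1.95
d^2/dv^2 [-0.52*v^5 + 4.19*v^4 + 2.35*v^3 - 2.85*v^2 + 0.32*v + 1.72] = -10.4*v^3 + 50.28*v^2 + 14.1*v - 5.7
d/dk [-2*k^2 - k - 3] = -4*k - 1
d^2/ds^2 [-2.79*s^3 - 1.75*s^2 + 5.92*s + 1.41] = -16.74*s - 3.5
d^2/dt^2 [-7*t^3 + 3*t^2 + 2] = 6 - 42*t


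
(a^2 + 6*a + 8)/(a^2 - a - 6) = (a + 4)/(a - 3)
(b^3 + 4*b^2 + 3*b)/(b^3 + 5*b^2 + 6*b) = (b + 1)/(b + 2)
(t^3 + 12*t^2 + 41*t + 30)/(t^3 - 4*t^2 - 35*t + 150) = (t^2 + 6*t + 5)/(t^2 - 10*t + 25)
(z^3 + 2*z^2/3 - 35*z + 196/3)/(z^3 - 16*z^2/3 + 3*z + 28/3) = (z + 7)/(z + 1)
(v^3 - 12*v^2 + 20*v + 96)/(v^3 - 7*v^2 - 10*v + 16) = (v - 6)/(v - 1)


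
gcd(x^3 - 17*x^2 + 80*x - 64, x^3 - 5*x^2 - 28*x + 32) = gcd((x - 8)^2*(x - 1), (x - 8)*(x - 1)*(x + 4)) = x^2 - 9*x + 8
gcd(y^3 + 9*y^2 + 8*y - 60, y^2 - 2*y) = y - 2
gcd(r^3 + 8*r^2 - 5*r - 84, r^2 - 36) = 1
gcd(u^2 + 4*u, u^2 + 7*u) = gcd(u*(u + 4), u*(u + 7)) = u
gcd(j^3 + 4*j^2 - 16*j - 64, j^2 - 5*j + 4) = j - 4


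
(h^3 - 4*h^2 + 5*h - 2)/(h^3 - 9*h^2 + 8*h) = (h^2 - 3*h + 2)/(h*(h - 8))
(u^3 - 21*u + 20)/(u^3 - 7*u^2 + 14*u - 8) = (u + 5)/(u - 2)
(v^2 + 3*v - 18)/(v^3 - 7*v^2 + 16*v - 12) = (v + 6)/(v^2 - 4*v + 4)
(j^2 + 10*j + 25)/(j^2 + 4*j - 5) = (j + 5)/(j - 1)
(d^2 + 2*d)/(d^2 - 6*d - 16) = d/(d - 8)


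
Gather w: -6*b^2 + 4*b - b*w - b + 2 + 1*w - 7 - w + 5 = -6*b^2 - b*w + 3*b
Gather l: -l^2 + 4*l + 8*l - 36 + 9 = -l^2 + 12*l - 27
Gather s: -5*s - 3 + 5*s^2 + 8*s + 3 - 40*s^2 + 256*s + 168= -35*s^2 + 259*s + 168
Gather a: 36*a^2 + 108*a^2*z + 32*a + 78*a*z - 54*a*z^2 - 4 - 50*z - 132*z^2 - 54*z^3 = a^2*(108*z + 36) + a*(-54*z^2 + 78*z + 32) - 54*z^3 - 132*z^2 - 50*z - 4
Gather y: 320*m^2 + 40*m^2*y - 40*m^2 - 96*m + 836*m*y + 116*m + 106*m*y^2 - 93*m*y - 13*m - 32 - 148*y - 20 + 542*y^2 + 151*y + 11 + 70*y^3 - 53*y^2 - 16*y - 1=280*m^2 + 7*m + 70*y^3 + y^2*(106*m + 489) + y*(40*m^2 + 743*m - 13) - 42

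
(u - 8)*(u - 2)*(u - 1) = u^3 - 11*u^2 + 26*u - 16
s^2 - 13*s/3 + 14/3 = (s - 7/3)*(s - 2)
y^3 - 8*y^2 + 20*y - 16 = (y - 4)*(y - 2)^2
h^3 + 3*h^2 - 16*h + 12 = (h - 2)*(h - 1)*(h + 6)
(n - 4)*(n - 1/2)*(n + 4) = n^3 - n^2/2 - 16*n + 8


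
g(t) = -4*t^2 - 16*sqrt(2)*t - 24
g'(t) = -8*t - 16*sqrt(2)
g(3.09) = -132.11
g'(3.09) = -47.35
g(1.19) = -56.59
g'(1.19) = -32.15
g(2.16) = -91.54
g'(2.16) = -39.91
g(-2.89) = 7.98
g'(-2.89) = 0.49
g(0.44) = -34.73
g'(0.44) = -26.15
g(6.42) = -334.13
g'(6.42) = -73.99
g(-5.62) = -23.17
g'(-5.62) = 22.33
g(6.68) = -353.64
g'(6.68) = -76.07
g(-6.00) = -32.24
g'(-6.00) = 25.37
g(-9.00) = -144.35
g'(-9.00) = 49.37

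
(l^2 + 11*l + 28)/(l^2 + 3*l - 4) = (l + 7)/(l - 1)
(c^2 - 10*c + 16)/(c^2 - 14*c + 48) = (c - 2)/(c - 6)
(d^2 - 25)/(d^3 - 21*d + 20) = (d - 5)/(d^2 - 5*d + 4)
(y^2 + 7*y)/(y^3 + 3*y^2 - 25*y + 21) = y/(y^2 - 4*y + 3)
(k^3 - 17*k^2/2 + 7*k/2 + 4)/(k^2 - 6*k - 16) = (2*k^2 - k - 1)/(2*(k + 2))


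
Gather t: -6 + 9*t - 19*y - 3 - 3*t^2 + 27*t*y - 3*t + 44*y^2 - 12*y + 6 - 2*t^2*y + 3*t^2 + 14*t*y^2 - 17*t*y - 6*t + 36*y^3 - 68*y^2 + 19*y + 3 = -2*t^2*y + t*(14*y^2 + 10*y) + 36*y^3 - 24*y^2 - 12*y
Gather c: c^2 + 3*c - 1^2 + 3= c^2 + 3*c + 2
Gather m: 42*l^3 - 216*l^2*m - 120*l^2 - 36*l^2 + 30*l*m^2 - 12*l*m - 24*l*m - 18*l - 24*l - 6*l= 42*l^3 - 156*l^2 + 30*l*m^2 - 48*l + m*(-216*l^2 - 36*l)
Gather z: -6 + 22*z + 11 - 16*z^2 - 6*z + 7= -16*z^2 + 16*z + 12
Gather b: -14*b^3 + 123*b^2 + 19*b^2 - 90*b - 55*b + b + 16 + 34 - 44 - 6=-14*b^3 + 142*b^2 - 144*b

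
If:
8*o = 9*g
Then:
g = 8*o/9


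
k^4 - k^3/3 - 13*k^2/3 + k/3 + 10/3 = (k - 2)*(k - 1)*(k + 1)*(k + 5/3)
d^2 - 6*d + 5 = (d - 5)*(d - 1)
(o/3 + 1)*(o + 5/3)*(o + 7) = o^3/3 + 35*o^2/9 + 113*o/9 + 35/3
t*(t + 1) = t^2 + t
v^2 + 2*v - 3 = (v - 1)*(v + 3)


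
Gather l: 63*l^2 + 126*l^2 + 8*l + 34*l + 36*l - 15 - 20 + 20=189*l^2 + 78*l - 15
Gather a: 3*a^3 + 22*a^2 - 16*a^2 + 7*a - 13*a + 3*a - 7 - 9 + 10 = 3*a^3 + 6*a^2 - 3*a - 6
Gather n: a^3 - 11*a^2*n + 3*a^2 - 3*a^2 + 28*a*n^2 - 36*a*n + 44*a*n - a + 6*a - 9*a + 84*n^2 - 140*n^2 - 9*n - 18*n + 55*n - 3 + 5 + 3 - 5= a^3 - 4*a + n^2*(28*a - 56) + n*(-11*a^2 + 8*a + 28)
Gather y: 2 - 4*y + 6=8 - 4*y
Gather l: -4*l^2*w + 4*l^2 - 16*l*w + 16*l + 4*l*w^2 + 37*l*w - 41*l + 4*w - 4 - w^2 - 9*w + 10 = l^2*(4 - 4*w) + l*(4*w^2 + 21*w - 25) - w^2 - 5*w + 6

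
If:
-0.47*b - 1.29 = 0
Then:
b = -2.74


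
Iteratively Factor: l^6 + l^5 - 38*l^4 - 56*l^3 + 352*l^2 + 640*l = (l + 2)*(l^5 - l^4 - 36*l^3 + 16*l^2 + 320*l) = l*(l + 2)*(l^4 - l^3 - 36*l^2 + 16*l + 320) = l*(l - 5)*(l + 2)*(l^3 + 4*l^2 - 16*l - 64) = l*(l - 5)*(l + 2)*(l + 4)*(l^2 - 16) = l*(l - 5)*(l - 4)*(l + 2)*(l + 4)*(l + 4)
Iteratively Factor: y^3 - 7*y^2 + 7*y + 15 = (y - 5)*(y^2 - 2*y - 3) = (y - 5)*(y - 3)*(y + 1)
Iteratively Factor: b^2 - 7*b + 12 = (b - 4)*(b - 3)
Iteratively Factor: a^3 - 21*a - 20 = (a - 5)*(a^2 + 5*a + 4) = (a - 5)*(a + 1)*(a + 4)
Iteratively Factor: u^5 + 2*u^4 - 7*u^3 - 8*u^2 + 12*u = (u + 2)*(u^4 - 7*u^2 + 6*u) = u*(u + 2)*(u^3 - 7*u + 6) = u*(u - 1)*(u + 2)*(u^2 + u - 6) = u*(u - 2)*(u - 1)*(u + 2)*(u + 3)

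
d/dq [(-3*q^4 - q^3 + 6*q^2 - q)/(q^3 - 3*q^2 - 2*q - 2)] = (-3*q^6 + 18*q^5 + 15*q^4 + 30*q^3 - 9*q^2 - 24*q + 2)/(q^6 - 6*q^5 + 5*q^4 + 8*q^3 + 16*q^2 + 8*q + 4)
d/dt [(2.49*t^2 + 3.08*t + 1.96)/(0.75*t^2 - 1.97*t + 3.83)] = (-7.2153*t^2 + 16.1334*t + 15.6576)/(0.5625*t^4 - 2.955*t^3 + 9.6259*t^2 - 15.0902*t + 14.6689)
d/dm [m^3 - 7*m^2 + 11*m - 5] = 3*m^2 - 14*m + 11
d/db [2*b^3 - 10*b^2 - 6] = 2*b*(3*b - 10)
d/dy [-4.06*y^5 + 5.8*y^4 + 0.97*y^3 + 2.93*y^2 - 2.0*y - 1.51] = -20.3*y^4 + 23.2*y^3 + 2.91*y^2 + 5.86*y - 2.0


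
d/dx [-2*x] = -2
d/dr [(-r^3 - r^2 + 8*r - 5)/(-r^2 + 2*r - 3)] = (r^4 - 4*r^3 + 15*r^2 - 4*r - 14)/(r^4 - 4*r^3 + 10*r^2 - 12*r + 9)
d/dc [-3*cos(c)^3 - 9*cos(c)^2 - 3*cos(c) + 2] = 3*(3*cos(c)^2 + 6*cos(c) + 1)*sin(c)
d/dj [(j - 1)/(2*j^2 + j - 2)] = (2*j^2 + j - (j - 1)*(4*j + 1) - 2)/(2*j^2 + j - 2)^2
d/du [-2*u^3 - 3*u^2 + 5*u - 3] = -6*u^2 - 6*u + 5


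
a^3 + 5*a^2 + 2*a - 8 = (a - 1)*(a + 2)*(a + 4)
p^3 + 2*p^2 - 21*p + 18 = (p - 3)*(p - 1)*(p + 6)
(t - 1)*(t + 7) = t^2 + 6*t - 7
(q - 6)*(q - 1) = q^2 - 7*q + 6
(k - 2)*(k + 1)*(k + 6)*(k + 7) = k^4 + 12*k^3 + 27*k^2 - 68*k - 84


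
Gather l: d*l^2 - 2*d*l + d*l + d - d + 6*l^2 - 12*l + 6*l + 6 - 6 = l^2*(d + 6) + l*(-d - 6)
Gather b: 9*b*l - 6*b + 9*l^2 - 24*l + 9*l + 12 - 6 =b*(9*l - 6) + 9*l^2 - 15*l + 6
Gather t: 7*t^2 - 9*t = 7*t^2 - 9*t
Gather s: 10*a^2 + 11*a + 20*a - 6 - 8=10*a^2 + 31*a - 14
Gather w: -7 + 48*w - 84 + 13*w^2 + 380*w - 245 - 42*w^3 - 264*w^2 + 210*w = -42*w^3 - 251*w^2 + 638*w - 336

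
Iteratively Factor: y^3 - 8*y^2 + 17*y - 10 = (y - 1)*(y^2 - 7*y + 10) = (y - 5)*(y - 1)*(y - 2)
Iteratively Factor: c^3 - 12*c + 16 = (c - 2)*(c^2 + 2*c - 8) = (c - 2)^2*(c + 4)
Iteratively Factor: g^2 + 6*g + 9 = (g + 3)*(g + 3)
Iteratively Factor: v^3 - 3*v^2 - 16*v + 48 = (v - 3)*(v^2 - 16) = (v - 4)*(v - 3)*(v + 4)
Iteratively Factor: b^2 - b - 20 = (b - 5)*(b + 4)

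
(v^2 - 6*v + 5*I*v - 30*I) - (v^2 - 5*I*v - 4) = -6*v + 10*I*v + 4 - 30*I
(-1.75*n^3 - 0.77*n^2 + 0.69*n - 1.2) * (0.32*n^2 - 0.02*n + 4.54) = -0.56*n^5 - 0.2114*n^4 - 7.7088*n^3 - 3.8936*n^2 + 3.1566*n - 5.448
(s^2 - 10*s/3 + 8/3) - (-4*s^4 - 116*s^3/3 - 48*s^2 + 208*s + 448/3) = 4*s^4 + 116*s^3/3 + 49*s^2 - 634*s/3 - 440/3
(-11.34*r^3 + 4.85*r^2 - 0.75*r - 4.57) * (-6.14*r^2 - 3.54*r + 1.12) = 69.6276*r^5 + 10.3646*r^4 - 25.2648*r^3 + 36.1468*r^2 + 15.3378*r - 5.1184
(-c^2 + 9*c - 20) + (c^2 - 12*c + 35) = 15 - 3*c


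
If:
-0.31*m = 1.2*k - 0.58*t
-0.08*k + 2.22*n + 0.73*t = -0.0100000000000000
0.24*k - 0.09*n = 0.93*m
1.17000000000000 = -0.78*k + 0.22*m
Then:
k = -1.65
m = -0.54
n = 1.15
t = -3.70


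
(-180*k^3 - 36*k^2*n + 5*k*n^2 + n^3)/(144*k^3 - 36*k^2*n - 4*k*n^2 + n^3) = (-5*k - n)/(4*k - n)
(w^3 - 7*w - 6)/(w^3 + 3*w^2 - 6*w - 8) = (w^2 - w - 6)/(w^2 + 2*w - 8)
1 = 1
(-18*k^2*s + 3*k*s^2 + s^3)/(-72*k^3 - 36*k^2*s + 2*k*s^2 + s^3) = s*(-3*k + s)/(-12*k^2 - 4*k*s + s^2)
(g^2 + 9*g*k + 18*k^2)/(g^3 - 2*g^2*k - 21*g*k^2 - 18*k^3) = (g + 6*k)/(g^2 - 5*g*k - 6*k^2)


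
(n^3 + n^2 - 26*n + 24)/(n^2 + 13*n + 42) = (n^2 - 5*n + 4)/(n + 7)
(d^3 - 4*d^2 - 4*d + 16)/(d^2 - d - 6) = (d^2 - 6*d + 8)/(d - 3)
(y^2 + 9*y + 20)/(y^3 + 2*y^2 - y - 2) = (y^2 + 9*y + 20)/(y^3 + 2*y^2 - y - 2)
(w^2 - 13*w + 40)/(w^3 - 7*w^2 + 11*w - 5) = (w - 8)/(w^2 - 2*w + 1)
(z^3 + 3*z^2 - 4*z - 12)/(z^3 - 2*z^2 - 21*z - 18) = (z^2 - 4)/(z^2 - 5*z - 6)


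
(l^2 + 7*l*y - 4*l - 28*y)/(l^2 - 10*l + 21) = (l^2 + 7*l*y - 4*l - 28*y)/(l^2 - 10*l + 21)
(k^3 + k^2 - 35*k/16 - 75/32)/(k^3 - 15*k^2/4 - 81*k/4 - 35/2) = (k^2 - k/4 - 15/8)/(k^2 - 5*k - 14)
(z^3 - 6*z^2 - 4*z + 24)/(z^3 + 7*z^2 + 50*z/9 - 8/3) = 9*(z^3 - 6*z^2 - 4*z + 24)/(9*z^3 + 63*z^2 + 50*z - 24)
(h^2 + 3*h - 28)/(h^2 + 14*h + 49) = (h - 4)/(h + 7)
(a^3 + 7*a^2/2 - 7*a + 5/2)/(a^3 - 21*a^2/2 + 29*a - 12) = (a^2 + 4*a - 5)/(a^2 - 10*a + 24)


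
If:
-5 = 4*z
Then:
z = -5/4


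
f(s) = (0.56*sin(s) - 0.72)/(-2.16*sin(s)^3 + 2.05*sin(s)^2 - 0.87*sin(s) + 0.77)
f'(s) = (0.56*sin(s) - 0.72)*(6.48*sin(s)^2*cos(s) - 4.1*sin(s)*cos(s) + 0.87*cos(s))/(-2.16*sin(s)^3 + 2.05*sin(s)^2 - 0.87*sin(s) + 0.77)^2 + 0.56*cos(s)/(-2.16*sin(s)^3 + 2.05*sin(s)^2 - 0.87*sin(s) + 0.77)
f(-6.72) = -0.57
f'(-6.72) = -0.87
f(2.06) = -1.98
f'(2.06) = 16.54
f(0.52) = -0.76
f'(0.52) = 0.34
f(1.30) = 1.85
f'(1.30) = -16.49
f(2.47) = -0.74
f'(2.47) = 0.08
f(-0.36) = -0.64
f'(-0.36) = -0.95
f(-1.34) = -0.23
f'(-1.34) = -0.08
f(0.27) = -0.89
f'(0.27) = 0.52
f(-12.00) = -0.75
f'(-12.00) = 0.24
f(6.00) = -0.72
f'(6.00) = -0.98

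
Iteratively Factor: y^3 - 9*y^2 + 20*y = (y - 5)*(y^2 - 4*y) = (y - 5)*(y - 4)*(y)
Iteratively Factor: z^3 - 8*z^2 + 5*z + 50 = (z + 2)*(z^2 - 10*z + 25) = (z - 5)*(z + 2)*(z - 5)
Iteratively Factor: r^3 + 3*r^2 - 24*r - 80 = (r + 4)*(r^2 - r - 20) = (r + 4)^2*(r - 5)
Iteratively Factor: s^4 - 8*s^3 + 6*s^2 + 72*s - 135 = (s - 5)*(s^3 - 3*s^2 - 9*s + 27) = (s - 5)*(s + 3)*(s^2 - 6*s + 9) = (s - 5)*(s - 3)*(s + 3)*(s - 3)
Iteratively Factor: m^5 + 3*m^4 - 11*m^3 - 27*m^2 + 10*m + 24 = (m - 1)*(m^4 + 4*m^3 - 7*m^2 - 34*m - 24) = (m - 3)*(m - 1)*(m^3 + 7*m^2 + 14*m + 8) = (m - 3)*(m - 1)*(m + 4)*(m^2 + 3*m + 2) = (m - 3)*(m - 1)*(m + 2)*(m + 4)*(m + 1)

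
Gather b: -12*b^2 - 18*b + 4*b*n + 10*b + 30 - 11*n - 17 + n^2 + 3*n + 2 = -12*b^2 + b*(4*n - 8) + n^2 - 8*n + 15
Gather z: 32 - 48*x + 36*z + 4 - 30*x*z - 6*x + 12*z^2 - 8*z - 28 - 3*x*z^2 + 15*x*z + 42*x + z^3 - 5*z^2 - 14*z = -12*x + z^3 + z^2*(7 - 3*x) + z*(14 - 15*x) + 8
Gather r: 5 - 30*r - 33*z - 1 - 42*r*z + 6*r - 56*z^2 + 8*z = r*(-42*z - 24) - 56*z^2 - 25*z + 4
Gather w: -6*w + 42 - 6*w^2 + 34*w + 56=-6*w^2 + 28*w + 98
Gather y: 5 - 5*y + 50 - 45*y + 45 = 100 - 50*y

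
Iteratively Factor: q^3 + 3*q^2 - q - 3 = (q - 1)*(q^2 + 4*q + 3) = (q - 1)*(q + 3)*(q + 1)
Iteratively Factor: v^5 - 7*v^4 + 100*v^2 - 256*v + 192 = (v - 4)*(v^4 - 3*v^3 - 12*v^2 + 52*v - 48) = (v - 4)*(v + 4)*(v^3 - 7*v^2 + 16*v - 12) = (v - 4)*(v - 2)*(v + 4)*(v^2 - 5*v + 6) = (v - 4)*(v - 3)*(v - 2)*(v + 4)*(v - 2)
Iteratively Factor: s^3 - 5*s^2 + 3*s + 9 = (s - 3)*(s^2 - 2*s - 3) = (s - 3)^2*(s + 1)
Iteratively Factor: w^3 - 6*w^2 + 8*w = (w - 4)*(w^2 - 2*w) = (w - 4)*(w - 2)*(w)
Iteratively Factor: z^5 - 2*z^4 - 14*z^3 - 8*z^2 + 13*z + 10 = (z + 1)*(z^4 - 3*z^3 - 11*z^2 + 3*z + 10) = (z + 1)*(z + 2)*(z^3 - 5*z^2 - z + 5) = (z - 1)*(z + 1)*(z + 2)*(z^2 - 4*z - 5) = (z - 5)*(z - 1)*(z + 1)*(z + 2)*(z + 1)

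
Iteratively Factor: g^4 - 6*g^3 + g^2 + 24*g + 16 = (g + 1)*(g^3 - 7*g^2 + 8*g + 16) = (g - 4)*(g + 1)*(g^2 - 3*g - 4) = (g - 4)*(g + 1)^2*(g - 4)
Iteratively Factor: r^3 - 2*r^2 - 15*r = (r)*(r^2 - 2*r - 15) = r*(r - 5)*(r + 3)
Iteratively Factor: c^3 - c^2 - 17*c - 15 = (c + 3)*(c^2 - 4*c - 5) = (c - 5)*(c + 3)*(c + 1)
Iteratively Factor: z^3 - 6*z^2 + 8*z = (z - 2)*(z^2 - 4*z) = z*(z - 2)*(z - 4)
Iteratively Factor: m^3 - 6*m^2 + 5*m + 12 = (m + 1)*(m^2 - 7*m + 12) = (m - 3)*(m + 1)*(m - 4)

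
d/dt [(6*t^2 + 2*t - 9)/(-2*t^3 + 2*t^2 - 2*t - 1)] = 2*(6*t^4 + 4*t^3 - 35*t^2 + 12*t - 10)/(4*t^6 - 8*t^5 + 12*t^4 - 4*t^3 + 4*t + 1)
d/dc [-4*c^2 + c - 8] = 1 - 8*c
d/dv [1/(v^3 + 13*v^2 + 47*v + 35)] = (-3*v^2 - 26*v - 47)/(v^3 + 13*v^2 + 47*v + 35)^2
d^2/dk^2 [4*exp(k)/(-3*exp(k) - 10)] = (120*exp(k) - 400)*exp(k)/(27*exp(3*k) + 270*exp(2*k) + 900*exp(k) + 1000)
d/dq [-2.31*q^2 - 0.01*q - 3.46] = -4.62*q - 0.01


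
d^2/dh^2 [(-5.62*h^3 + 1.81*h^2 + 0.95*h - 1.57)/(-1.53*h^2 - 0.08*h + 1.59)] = (3.5527136788005e-15*h^4 + 23.410862*h^3 - 8.657028*h^2 + 72.53415*h - 1.734628)/(3.581577*h^6 + 0.561816*h^5 - 11.136717*h^4 - 1.167184*h^3 + 11.573451*h^2 + 0.606744*h - 4.019679)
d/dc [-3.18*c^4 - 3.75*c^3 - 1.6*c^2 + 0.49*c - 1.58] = -12.72*c^3 - 11.25*c^2 - 3.2*c + 0.49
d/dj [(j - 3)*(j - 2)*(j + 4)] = 3*j^2 - 2*j - 14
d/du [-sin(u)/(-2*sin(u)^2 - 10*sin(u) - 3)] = (cos(2*u) + 2)*cos(u)/(10*sin(u) - cos(2*u) + 4)^2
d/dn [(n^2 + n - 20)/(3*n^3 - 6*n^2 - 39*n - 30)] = (-n^4 - 2*n^3 + 49*n^2 - 100*n - 270)/(3*(n^6 - 4*n^5 - 22*n^4 + 32*n^3 + 209*n^2 + 260*n + 100))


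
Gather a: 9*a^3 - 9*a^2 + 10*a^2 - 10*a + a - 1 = 9*a^3 + a^2 - 9*a - 1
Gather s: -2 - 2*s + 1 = -2*s - 1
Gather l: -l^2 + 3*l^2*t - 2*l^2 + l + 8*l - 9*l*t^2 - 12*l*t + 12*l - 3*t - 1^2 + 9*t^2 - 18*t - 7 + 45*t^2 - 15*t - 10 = l^2*(3*t - 3) + l*(-9*t^2 - 12*t + 21) + 54*t^2 - 36*t - 18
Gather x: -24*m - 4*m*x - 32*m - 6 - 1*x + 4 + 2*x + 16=-56*m + x*(1 - 4*m) + 14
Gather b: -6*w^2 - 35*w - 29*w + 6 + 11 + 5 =-6*w^2 - 64*w + 22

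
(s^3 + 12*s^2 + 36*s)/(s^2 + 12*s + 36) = s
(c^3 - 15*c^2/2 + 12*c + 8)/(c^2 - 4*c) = c - 7/2 - 2/c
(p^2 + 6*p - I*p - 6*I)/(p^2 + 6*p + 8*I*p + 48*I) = (p - I)/(p + 8*I)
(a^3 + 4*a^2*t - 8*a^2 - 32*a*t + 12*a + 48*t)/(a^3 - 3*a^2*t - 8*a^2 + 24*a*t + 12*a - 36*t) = (-a - 4*t)/(-a + 3*t)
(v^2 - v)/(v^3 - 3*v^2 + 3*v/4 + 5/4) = 4*v/(4*v^2 - 8*v - 5)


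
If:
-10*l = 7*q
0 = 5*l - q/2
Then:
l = 0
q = 0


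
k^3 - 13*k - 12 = (k - 4)*(k + 1)*(k + 3)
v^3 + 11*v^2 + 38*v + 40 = (v + 2)*(v + 4)*(v + 5)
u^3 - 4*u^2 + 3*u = u*(u - 3)*(u - 1)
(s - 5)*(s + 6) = s^2 + s - 30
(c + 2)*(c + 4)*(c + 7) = c^3 + 13*c^2 + 50*c + 56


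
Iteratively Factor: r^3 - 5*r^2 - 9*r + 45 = (r - 5)*(r^2 - 9) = (r - 5)*(r + 3)*(r - 3)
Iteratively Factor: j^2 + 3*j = (j)*(j + 3)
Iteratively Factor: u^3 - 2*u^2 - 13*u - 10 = (u + 1)*(u^2 - 3*u - 10) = (u + 1)*(u + 2)*(u - 5)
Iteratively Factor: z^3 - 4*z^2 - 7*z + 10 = (z - 1)*(z^2 - 3*z - 10) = (z - 5)*(z - 1)*(z + 2)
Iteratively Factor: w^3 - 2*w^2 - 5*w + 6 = (w + 2)*(w^2 - 4*w + 3) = (w - 1)*(w + 2)*(w - 3)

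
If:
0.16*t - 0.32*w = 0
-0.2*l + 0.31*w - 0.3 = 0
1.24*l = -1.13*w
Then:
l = -0.56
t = 1.22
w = 0.61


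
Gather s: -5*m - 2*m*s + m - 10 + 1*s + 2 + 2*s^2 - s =-2*m*s - 4*m + 2*s^2 - 8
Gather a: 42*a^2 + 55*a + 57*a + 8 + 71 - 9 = 42*a^2 + 112*a + 70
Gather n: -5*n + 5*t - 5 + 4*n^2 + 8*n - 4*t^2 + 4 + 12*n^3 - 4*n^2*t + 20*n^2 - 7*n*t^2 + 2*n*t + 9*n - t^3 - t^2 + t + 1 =12*n^3 + n^2*(24 - 4*t) + n*(-7*t^2 + 2*t + 12) - t^3 - 5*t^2 + 6*t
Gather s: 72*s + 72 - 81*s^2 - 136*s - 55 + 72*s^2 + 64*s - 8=9 - 9*s^2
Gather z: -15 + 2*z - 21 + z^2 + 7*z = z^2 + 9*z - 36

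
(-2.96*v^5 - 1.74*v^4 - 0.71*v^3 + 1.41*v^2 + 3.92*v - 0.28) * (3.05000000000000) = -9.028*v^5 - 5.307*v^4 - 2.1655*v^3 + 4.3005*v^2 + 11.956*v - 0.854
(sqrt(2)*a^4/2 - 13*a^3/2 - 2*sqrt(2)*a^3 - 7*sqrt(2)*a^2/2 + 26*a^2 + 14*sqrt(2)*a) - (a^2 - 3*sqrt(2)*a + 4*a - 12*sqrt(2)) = sqrt(2)*a^4/2 - 13*a^3/2 - 2*sqrt(2)*a^3 - 7*sqrt(2)*a^2/2 + 25*a^2 - 4*a + 17*sqrt(2)*a + 12*sqrt(2)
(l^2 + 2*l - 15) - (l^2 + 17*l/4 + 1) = -9*l/4 - 16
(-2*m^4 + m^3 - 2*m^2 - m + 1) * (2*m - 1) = -4*m^5 + 4*m^4 - 5*m^3 + 3*m - 1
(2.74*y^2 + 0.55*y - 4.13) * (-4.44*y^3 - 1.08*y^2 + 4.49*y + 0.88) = -12.1656*y^5 - 5.4012*y^4 + 30.0458*y^3 + 9.3411*y^2 - 18.0597*y - 3.6344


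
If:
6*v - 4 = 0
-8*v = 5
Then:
No Solution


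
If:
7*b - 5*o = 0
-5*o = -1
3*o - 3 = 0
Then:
No Solution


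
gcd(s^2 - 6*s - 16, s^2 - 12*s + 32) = s - 8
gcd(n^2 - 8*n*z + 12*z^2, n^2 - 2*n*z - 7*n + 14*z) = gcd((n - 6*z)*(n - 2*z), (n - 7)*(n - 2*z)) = -n + 2*z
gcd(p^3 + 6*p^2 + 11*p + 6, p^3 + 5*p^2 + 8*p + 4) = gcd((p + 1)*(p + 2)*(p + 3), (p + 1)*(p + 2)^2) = p^2 + 3*p + 2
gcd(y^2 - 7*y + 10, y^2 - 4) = y - 2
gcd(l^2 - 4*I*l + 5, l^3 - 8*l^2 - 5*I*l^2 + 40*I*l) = l - 5*I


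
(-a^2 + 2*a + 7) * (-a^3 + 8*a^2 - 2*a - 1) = a^5 - 10*a^4 + 11*a^3 + 53*a^2 - 16*a - 7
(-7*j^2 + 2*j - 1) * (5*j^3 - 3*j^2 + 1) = -35*j^5 + 31*j^4 - 11*j^3 - 4*j^2 + 2*j - 1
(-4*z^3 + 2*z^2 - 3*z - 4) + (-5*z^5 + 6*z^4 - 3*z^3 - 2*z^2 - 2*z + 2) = -5*z^5 + 6*z^4 - 7*z^3 - 5*z - 2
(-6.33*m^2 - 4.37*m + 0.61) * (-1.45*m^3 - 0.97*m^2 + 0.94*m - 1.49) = 9.1785*m^5 + 12.4766*m^4 - 2.5958*m^3 + 4.7322*m^2 + 7.0847*m - 0.9089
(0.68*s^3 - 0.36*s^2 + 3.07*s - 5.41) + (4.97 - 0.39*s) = 0.68*s^3 - 0.36*s^2 + 2.68*s - 0.44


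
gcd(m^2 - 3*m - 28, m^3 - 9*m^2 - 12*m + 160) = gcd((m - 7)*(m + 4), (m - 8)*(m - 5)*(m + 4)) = m + 4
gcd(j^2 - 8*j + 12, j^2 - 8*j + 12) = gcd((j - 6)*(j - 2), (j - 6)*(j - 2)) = j^2 - 8*j + 12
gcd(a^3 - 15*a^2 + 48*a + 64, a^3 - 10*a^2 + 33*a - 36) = 1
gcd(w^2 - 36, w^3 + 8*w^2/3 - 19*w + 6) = w + 6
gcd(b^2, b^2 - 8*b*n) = b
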